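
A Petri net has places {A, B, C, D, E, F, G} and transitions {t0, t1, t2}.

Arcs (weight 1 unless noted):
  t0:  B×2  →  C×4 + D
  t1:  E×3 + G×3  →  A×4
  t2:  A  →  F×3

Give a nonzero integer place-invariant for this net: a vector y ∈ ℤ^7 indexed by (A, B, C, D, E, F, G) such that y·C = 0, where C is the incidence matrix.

Incidence matrix C (rows=places, cols=transitions):
       t0   t1   t2
    A   0    4   -1
    B  -2    0    0
    C   4    0    0
    D   1    0    0
    E   0   -3    0
    F   0    0    3
    G   0   -3    0

Candidate y = [0, 2, 1, 0, 0, 0, 0]; check y·C column-wise:
  col t0: 2·-2 + 1·4 + 0·1 = 0
  col t1: 0·4 + 2·0 + 1·0 + 0·-3 + 0·-3 = 0
  col t2: 0·-1 + 2·0 + 1·0 + 0·3 = 0

y = (A:0, B:2, C:1, D:0, E:0, F:0, G:0)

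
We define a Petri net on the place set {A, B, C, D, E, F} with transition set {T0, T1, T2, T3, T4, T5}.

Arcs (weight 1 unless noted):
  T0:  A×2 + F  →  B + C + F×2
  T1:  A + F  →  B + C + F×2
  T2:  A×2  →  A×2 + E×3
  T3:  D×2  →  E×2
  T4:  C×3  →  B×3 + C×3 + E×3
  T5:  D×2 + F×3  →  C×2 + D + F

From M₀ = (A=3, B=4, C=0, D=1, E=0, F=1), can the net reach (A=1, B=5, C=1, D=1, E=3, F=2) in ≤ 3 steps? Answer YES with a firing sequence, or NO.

YES — reachable via ⟨T2, T0⟩ (2 firings)

step 1: fire T2:  (A=3, B=4, C=0, D=1, E=0, F=1) → (A=3, B=4, C=0, D=1, E=3, F=1)
step 2: fire T0:  (A=3, B=4, C=0, D=1, E=3, F=1) → (A=1, B=5, C=1, D=1, E=3, F=2)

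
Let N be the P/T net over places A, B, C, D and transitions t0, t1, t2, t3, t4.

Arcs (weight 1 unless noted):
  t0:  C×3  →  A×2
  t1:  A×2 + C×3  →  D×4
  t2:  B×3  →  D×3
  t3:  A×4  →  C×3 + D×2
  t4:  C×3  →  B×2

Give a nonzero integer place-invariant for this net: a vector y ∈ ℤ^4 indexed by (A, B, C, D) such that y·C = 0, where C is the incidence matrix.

Incidence matrix C (rows=places, cols=transitions):
       t0   t1   t2   t3   t4
    A   2   -2    0   -4    0
    B   0    0   -3    0    2
    C  -3   -3    0    3   -3
    D   0    4    3    2    0

Candidate y = [3, 3, 2, 3]; check y·C column-wise:
  col t0: 3·2 + 3·0 + 2·-3 + 3·0 = 0
  col t1: 3·-2 + 3·0 + 2·-3 + 3·4 = 0
  col t2: 3·0 + 3·-3 + 2·0 + 3·3 = 0
  col t3: 3·-4 + 3·0 + 2·3 + 3·2 = 0
  col t4: 3·0 + 3·2 + 2·-3 + 3·0 = 0

y = (A:3, B:3, C:2, D:3)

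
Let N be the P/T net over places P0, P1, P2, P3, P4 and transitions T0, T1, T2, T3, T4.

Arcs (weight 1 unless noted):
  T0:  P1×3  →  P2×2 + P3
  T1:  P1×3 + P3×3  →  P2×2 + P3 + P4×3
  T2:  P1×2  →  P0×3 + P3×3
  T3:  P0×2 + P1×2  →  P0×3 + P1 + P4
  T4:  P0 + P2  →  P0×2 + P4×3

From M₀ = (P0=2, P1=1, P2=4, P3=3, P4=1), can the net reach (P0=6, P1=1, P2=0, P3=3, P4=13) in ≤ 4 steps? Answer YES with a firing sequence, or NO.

step 1: fire T4:  (P0=2, P1=1, P2=4, P3=3, P4=1) → (P0=3, P1=1, P2=3, P3=3, P4=4)
step 2: fire T4:  (P0=3, P1=1, P2=3, P3=3, P4=4) → (P0=4, P1=1, P2=2, P3=3, P4=7)
step 3: fire T4:  (P0=4, P1=1, P2=2, P3=3, P4=7) → (P0=5, P1=1, P2=1, P3=3, P4=10)
step 4: fire T4:  (P0=5, P1=1, P2=1, P3=3, P4=10) → (P0=6, P1=1, P2=0, P3=3, P4=13)

YES — reachable via ⟨T4, T4, T4, T4⟩ (4 firings)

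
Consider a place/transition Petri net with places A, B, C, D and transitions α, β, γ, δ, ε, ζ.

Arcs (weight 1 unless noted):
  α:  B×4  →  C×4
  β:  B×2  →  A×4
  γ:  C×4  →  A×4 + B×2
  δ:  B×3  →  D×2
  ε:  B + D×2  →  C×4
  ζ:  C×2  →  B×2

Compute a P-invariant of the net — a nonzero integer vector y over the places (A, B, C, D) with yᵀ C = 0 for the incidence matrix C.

y = (A:1, B:2, C:2, D:3)

Incidence matrix C (rows=places, cols=transitions):
        α    β    γ    δ    ε    ζ
    A   0    4    4    0    0    0
    B  -4   -2    2   -3   -1    2
    C   4    0   -4    0    4   -2
    D   0    0    0    2   -2    0

Candidate y = [1, 2, 2, 3]; check y·C column-wise:
  col α: 1·0 + 2·-4 + 2·4 + 3·0 = 0
  col β: 1·4 + 2·-2 + 2·0 + 3·0 = 0
  col γ: 1·4 + 2·2 + 2·-4 + 3·0 = 0
  col δ: 1·0 + 2·-3 + 2·0 + 3·2 = 0
  col ε: 1·0 + 2·-1 + 2·4 + 3·-2 = 0
  col ζ: 1·0 + 2·2 + 2·-2 + 3·0 = 0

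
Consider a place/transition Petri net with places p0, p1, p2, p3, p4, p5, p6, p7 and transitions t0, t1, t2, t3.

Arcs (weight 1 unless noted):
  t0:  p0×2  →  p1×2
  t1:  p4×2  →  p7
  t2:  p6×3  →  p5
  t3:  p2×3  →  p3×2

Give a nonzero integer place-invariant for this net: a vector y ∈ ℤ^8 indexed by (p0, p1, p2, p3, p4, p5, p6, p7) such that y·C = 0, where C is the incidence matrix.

Incidence matrix C (rows=places, cols=transitions):
       t0   t1   t2   t3
   p0  -2    0    0    0
   p1   2    0    0    0
   p2   0    0    0   -3
   p3   0    0    0    2
   p4   0   -2    0    0
   p5   0    0    1    0
   p6   0    0   -3    0
   p7   0    1    0    0

Candidate y = [1, 1, 0, 0, 0, 0, 0, 0]; check y·C column-wise:
  col t0: 1·-2 + 1·2 = 0
  col t1: 1·0 + 1·0 + 0·-2 + 0·1 = 0
  col t2: 1·0 + 1·0 + 0·1 + 0·-3 = 0
  col t3: 1·0 + 1·0 + 0·-3 + 0·2 = 0

y = (p0:1, p1:1, p2:0, p3:0, p4:0, p5:0, p6:0, p7:0)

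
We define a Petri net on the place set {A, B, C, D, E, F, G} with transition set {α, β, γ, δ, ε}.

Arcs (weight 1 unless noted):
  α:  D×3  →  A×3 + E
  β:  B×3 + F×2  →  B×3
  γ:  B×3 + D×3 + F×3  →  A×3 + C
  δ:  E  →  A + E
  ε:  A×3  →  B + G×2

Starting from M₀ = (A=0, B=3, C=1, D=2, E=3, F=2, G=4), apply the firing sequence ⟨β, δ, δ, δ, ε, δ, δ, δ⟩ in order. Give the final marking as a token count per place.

(A=3, B=4, C=1, D=2, E=3, F=0, G=6)

step 1: fire β:  (A=0, B=3, C=1, D=2, E=3, F=2, G=4) → (A=0, B=3, C=1, D=2, E=3, F=0, G=4)
step 2: fire δ:  (A=0, B=3, C=1, D=2, E=3, F=0, G=4) → (A=1, B=3, C=1, D=2, E=3, F=0, G=4)
step 3: fire δ:  (A=1, B=3, C=1, D=2, E=3, F=0, G=4) → (A=2, B=3, C=1, D=2, E=3, F=0, G=4)
step 4: fire δ:  (A=2, B=3, C=1, D=2, E=3, F=0, G=4) → (A=3, B=3, C=1, D=2, E=3, F=0, G=4)
step 5: fire ε:  (A=3, B=3, C=1, D=2, E=3, F=0, G=4) → (A=0, B=4, C=1, D=2, E=3, F=0, G=6)
step 6: fire δ:  (A=0, B=4, C=1, D=2, E=3, F=0, G=6) → (A=1, B=4, C=1, D=2, E=3, F=0, G=6)
step 7: fire δ:  (A=1, B=4, C=1, D=2, E=3, F=0, G=6) → (A=2, B=4, C=1, D=2, E=3, F=0, G=6)
step 8: fire δ:  (A=2, B=4, C=1, D=2, E=3, F=0, G=6) → (A=3, B=4, C=1, D=2, E=3, F=0, G=6)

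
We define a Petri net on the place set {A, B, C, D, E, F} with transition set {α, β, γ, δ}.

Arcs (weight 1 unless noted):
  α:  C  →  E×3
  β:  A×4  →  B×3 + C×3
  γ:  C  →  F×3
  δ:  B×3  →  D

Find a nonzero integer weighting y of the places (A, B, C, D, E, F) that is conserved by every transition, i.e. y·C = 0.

y = (A:3, B:4, C:0, D:12, E:0, F:0)

Incidence matrix C (rows=places, cols=transitions):
        α    β    γ    δ
    A   0   -4    0    0
    B   0    3    0   -3
    C  -1    3   -1    0
    D   0    0    0    1
    E   3    0    0    0
    F   0    0    3    0

Candidate y = [3, 4, 0, 12, 0, 0]; check y·C column-wise:
  col α: 3·0 + 4·0 + 0·-1 + 12·0 + 0·3 = 0
  col β: 3·-4 + 4·3 + 0·3 + 12·0 = 0
  col γ: 3·0 + 4·0 + 0·-1 + 12·0 + 0·3 = 0
  col δ: 3·0 + 4·-3 + 12·1 = 0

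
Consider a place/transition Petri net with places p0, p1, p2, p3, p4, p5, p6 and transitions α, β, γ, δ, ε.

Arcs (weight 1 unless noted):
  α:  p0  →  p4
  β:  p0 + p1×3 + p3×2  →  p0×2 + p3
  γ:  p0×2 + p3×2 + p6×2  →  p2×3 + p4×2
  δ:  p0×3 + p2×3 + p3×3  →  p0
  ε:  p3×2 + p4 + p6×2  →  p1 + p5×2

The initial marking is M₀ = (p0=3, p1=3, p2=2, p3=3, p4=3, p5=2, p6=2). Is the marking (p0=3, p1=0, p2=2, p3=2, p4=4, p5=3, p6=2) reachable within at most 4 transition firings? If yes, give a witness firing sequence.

depth 0: 1 marking
depth 1: 5 markings reached so far
depth 2: 11 markings reached so far
depth 3: 16 markings reached so far
depth 4: 20 markings reached so far
target is not among the 20 markings reachable within 4 steps

NO — not reachable within 4 firings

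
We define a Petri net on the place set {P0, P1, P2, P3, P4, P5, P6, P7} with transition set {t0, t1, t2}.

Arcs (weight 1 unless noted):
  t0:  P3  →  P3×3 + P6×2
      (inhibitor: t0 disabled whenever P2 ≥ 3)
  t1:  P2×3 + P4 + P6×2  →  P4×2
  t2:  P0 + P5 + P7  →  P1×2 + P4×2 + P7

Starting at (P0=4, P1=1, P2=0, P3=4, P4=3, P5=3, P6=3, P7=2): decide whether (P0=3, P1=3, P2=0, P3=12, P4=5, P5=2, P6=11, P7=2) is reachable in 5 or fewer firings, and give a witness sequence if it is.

YES — reachable via ⟨t0, t0, t0, t0, t2⟩ (5 firings)

step 1: fire t0:  (P0=4, P1=1, P2=0, P3=4, P4=3, P5=3, P6=3, P7=2) → (P0=4, P1=1, P2=0, P3=6, P4=3, P5=3, P6=5, P7=2)
step 2: fire t0:  (P0=4, P1=1, P2=0, P3=6, P4=3, P5=3, P6=5, P7=2) → (P0=4, P1=1, P2=0, P3=8, P4=3, P5=3, P6=7, P7=2)
step 3: fire t0:  (P0=4, P1=1, P2=0, P3=8, P4=3, P5=3, P6=7, P7=2) → (P0=4, P1=1, P2=0, P3=10, P4=3, P5=3, P6=9, P7=2)
step 4: fire t0:  (P0=4, P1=1, P2=0, P3=10, P4=3, P5=3, P6=9, P7=2) → (P0=4, P1=1, P2=0, P3=12, P4=3, P5=3, P6=11, P7=2)
step 5: fire t2:  (P0=4, P1=1, P2=0, P3=12, P4=3, P5=3, P6=11, P7=2) → (P0=3, P1=3, P2=0, P3=12, P4=5, P5=2, P6=11, P7=2)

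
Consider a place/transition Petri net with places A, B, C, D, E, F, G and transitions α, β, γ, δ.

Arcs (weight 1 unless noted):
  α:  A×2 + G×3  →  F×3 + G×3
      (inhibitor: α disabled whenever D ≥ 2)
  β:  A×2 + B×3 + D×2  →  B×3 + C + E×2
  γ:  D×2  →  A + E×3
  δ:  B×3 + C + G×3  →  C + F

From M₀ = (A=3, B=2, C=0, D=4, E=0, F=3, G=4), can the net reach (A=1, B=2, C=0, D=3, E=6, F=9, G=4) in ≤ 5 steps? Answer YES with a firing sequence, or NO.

depth 0: 1 marking
depth 1: 2 markings reached so far
depth 2: 3 markings reached so far
depth 3: 4 markings reached so far
depth 4: 5 markings reached so far
depth 5: 5 markings reached so far
(frontier empty at depth 5; search complete)
target is not among the 5 markings reachable within 5 steps

NO — not reachable within 5 firings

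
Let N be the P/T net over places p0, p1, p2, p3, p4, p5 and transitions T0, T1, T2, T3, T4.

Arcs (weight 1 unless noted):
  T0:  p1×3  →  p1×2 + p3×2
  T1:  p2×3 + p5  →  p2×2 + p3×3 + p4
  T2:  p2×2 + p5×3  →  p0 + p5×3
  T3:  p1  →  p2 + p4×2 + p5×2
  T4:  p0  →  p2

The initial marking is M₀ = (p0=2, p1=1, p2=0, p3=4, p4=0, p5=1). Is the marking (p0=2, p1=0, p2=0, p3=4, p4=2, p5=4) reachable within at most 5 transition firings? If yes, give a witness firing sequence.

NO — not reachable within 5 firings

depth 0: 1 marking
depth 1: 3 markings reached so far
depth 2: 5 markings reached so far
depth 3: 7 markings reached so far
depth 4: 9 markings reached so far
depth 5: 10 markings reached so far
target is not among the 10 markings reachable within 5 steps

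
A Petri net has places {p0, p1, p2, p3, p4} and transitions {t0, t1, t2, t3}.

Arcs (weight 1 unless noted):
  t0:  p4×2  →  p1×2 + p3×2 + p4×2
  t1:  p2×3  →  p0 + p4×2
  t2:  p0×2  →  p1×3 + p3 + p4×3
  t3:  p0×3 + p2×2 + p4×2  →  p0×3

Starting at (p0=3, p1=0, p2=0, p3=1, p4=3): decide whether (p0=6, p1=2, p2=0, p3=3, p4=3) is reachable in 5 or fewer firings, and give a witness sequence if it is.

depth 0: 1 marking
depth 1: 3 markings reached so far
depth 2: 5 markings reached so far
depth 3: 7 markings reached so far
depth 4: 9 markings reached so far
depth 5: 11 markings reached so far
target is not among the 11 markings reachable within 5 steps

NO — not reachable within 5 firings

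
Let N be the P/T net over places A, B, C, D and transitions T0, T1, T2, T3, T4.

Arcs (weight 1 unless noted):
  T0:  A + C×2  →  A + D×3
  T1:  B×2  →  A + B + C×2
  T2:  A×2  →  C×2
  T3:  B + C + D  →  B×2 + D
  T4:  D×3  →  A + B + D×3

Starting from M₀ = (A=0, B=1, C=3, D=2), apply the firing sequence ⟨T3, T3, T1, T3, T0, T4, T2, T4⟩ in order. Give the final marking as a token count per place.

(A=1, B=5, C=2, D=5)

step 1: fire T3:  (A=0, B=1, C=3, D=2) → (A=0, B=2, C=2, D=2)
step 2: fire T3:  (A=0, B=2, C=2, D=2) → (A=0, B=3, C=1, D=2)
step 3: fire T1:  (A=0, B=3, C=1, D=2) → (A=1, B=2, C=3, D=2)
step 4: fire T3:  (A=1, B=2, C=3, D=2) → (A=1, B=3, C=2, D=2)
step 5: fire T0:  (A=1, B=3, C=2, D=2) → (A=1, B=3, C=0, D=5)
step 6: fire T4:  (A=1, B=3, C=0, D=5) → (A=2, B=4, C=0, D=5)
step 7: fire T2:  (A=2, B=4, C=0, D=5) → (A=0, B=4, C=2, D=5)
step 8: fire T4:  (A=0, B=4, C=2, D=5) → (A=1, B=5, C=2, D=5)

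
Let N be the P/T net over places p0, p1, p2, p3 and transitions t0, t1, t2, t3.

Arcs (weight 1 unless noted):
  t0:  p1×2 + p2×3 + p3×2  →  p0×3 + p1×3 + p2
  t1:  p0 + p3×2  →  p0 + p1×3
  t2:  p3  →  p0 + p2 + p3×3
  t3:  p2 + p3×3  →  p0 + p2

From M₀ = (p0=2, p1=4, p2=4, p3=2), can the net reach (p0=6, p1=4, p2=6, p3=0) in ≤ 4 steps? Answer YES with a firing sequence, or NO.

step 1: fire t2:  (p0=2, p1=4, p2=4, p3=2) → (p0=3, p1=4, p2=5, p3=4)
step 2: fire t2:  (p0=3, p1=4, p2=5, p3=4) → (p0=4, p1=4, p2=6, p3=6)
step 3: fire t3:  (p0=4, p1=4, p2=6, p3=6) → (p0=5, p1=4, p2=6, p3=3)
step 4: fire t3:  (p0=5, p1=4, p2=6, p3=3) → (p0=6, p1=4, p2=6, p3=0)

YES — reachable via ⟨t2, t2, t3, t3⟩ (4 firings)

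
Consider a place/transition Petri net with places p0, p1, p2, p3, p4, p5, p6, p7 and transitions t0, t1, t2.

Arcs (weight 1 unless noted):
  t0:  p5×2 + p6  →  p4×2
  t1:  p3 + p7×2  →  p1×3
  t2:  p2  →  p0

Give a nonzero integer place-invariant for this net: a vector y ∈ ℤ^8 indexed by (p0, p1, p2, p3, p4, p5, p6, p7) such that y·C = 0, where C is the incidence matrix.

y = (p0:1, p1:0, p2:1, p3:0, p4:0, p5:0, p6:0, p7:0)

Incidence matrix C (rows=places, cols=transitions):
       t0   t1   t2
   p0   0    0    1
   p1   0    3    0
   p2   0    0   -1
   p3   0   -1    0
   p4   2    0    0
   p5  -2    0    0
   p6  -1    0    0
   p7   0   -2    0

Candidate y = [1, 0, 1, 0, 0, 0, 0, 0]; check y·C column-wise:
  col t0: 1·0 + 1·0 + 0·2 + 0·-2 + 0·-1 = 0
  col t1: 1·0 + 0·3 + 1·0 + 0·-1 + 0·-2 = 0
  col t2: 1·1 + 1·-1 = 0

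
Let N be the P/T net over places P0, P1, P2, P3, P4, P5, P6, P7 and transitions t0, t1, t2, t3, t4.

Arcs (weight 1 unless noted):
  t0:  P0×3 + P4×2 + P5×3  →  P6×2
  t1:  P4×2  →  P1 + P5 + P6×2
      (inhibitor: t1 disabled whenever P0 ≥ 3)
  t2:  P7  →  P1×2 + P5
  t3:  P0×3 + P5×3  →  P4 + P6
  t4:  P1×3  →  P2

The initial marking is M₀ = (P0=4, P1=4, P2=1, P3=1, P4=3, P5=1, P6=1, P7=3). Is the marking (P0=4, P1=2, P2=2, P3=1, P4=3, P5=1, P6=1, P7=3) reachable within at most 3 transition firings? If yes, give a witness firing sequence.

NO — not reachable within 3 firings

depth 0: 1 marking
depth 1: 3 markings reached so far
depth 2: 5 markings reached so far
depth 3: 10 markings reached so far
target is not among the 10 markings reachable within 3 steps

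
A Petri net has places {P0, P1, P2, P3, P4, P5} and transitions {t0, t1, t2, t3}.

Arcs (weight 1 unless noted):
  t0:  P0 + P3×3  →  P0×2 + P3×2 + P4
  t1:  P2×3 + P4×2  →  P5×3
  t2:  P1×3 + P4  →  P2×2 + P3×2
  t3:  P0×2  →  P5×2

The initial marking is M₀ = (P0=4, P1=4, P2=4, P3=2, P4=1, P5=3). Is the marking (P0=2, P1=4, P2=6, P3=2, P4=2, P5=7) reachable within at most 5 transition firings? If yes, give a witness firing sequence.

depth 0: 1 marking
depth 1: 3 markings reached so far
depth 2: 6 markings reached so far
depth 3: 9 markings reached so far
depth 4: 12 markings reached so far
depth 5: 14 markings reached so far
target is not among the 14 markings reachable within 5 steps

NO — not reachable within 5 firings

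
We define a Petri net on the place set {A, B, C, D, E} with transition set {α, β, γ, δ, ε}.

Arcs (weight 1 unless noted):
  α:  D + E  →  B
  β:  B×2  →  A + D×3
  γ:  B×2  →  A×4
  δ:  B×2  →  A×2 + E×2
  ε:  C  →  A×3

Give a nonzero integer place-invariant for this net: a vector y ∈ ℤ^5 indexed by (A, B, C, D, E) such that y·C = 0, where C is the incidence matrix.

Incidence matrix C (rows=places, cols=transitions):
        α    β    γ    δ    ε
    A   0    1    4    2    3
    B   1   -2   -2   -2    0
    C   0    0    0    0   -1
    D  -1    3    0    0    0
    E  -1    0    0    2    0

Candidate y = [1, 2, 3, 1, 1]; check y·C column-wise:
  col α: 1·0 + 2·1 + 3·0 + 1·-1 + 1·-1 = 0
  col β: 1·1 + 2·-2 + 3·0 + 1·3 + 1·0 = 0
  col γ: 1·4 + 2·-2 + 3·0 + 1·0 + 1·0 = 0
  col δ: 1·2 + 2·-2 + 3·0 + 1·0 + 1·2 = 0
  col ε: 1·3 + 2·0 + 3·-1 + 1·0 + 1·0 = 0

y = (A:1, B:2, C:3, D:1, E:1)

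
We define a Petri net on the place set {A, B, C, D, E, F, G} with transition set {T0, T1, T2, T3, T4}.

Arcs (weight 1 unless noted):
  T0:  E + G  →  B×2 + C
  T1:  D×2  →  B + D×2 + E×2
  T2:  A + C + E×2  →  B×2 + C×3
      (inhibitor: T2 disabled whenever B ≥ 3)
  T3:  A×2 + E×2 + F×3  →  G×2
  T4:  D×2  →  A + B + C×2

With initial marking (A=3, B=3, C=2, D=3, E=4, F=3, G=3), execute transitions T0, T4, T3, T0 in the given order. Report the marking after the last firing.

step 1: fire T0:  (A=3, B=3, C=2, D=3, E=4, F=3, G=3) → (A=3, B=5, C=3, D=3, E=3, F=3, G=2)
step 2: fire T4:  (A=3, B=5, C=3, D=3, E=3, F=3, G=2) → (A=4, B=6, C=5, D=1, E=3, F=3, G=2)
step 3: fire T3:  (A=4, B=6, C=5, D=1, E=3, F=3, G=2) → (A=2, B=6, C=5, D=1, E=1, F=0, G=4)
step 4: fire T0:  (A=2, B=6, C=5, D=1, E=1, F=0, G=4) → (A=2, B=8, C=6, D=1, E=0, F=0, G=3)

(A=2, B=8, C=6, D=1, E=0, F=0, G=3)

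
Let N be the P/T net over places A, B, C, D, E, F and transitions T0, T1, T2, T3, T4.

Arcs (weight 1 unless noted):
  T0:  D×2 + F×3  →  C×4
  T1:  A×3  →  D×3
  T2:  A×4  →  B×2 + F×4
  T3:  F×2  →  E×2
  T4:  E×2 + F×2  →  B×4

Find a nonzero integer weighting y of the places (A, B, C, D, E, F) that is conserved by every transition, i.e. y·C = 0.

y = (A:3, B:2, C:3, D:3, E:2, F:2)

Incidence matrix C (rows=places, cols=transitions):
       T0   T1   T2   T3   T4
    A   0   -3   -4    0    0
    B   0    0    2    0    4
    C   4    0    0    0    0
    D  -2    3    0    0    0
    E   0    0    0    2   -2
    F  -3    0    4   -2   -2

Candidate y = [3, 2, 3, 3, 2, 2]; check y·C column-wise:
  col T0: 3·0 + 2·0 + 3·4 + 3·-2 + 2·0 + 2·-3 = 0
  col T1: 3·-3 + 2·0 + 3·0 + 3·3 + 2·0 + 2·0 = 0
  col T2: 3·-4 + 2·2 + 3·0 + 3·0 + 2·0 + 2·4 = 0
  col T3: 3·0 + 2·0 + 3·0 + 3·0 + 2·2 + 2·-2 = 0
  col T4: 3·0 + 2·4 + 3·0 + 3·0 + 2·-2 + 2·-2 = 0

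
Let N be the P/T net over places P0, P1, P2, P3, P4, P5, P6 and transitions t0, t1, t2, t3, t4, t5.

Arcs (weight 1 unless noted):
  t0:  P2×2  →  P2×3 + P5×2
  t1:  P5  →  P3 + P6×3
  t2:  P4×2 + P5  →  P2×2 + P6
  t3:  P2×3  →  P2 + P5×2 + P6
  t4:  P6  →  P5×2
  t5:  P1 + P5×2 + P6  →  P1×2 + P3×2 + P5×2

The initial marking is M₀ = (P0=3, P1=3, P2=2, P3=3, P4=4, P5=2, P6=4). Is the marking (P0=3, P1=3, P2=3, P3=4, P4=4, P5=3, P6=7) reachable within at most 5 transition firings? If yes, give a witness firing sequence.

step 1: fire t0:  (P0=3, P1=3, P2=2, P3=3, P4=4, P5=2, P6=4) → (P0=3, P1=3, P2=3, P3=3, P4=4, P5=4, P6=4)
step 2: fire t1:  (P0=3, P1=3, P2=3, P3=3, P4=4, P5=4, P6=4) → (P0=3, P1=3, P2=3, P3=4, P4=4, P5=3, P6=7)

YES — reachable via ⟨t0, t1⟩ (2 firings)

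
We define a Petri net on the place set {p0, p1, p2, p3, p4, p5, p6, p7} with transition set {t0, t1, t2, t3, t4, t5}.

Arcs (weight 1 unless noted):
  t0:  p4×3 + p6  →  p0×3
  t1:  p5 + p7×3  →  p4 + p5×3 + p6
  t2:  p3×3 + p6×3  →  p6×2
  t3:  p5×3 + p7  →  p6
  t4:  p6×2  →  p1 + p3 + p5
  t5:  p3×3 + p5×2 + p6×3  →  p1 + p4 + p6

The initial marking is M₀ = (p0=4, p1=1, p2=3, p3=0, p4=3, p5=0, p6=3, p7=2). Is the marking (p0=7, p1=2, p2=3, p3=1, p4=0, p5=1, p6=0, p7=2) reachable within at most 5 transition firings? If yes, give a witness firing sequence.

YES — reachable via ⟨t0, t4⟩ (2 firings)

step 1: fire t0:  (p0=4, p1=1, p2=3, p3=0, p4=3, p5=0, p6=3, p7=2) → (p0=7, p1=1, p2=3, p3=0, p4=0, p5=0, p6=2, p7=2)
step 2: fire t4:  (p0=7, p1=1, p2=3, p3=0, p4=0, p5=0, p6=2, p7=2) → (p0=7, p1=2, p2=3, p3=1, p4=0, p5=1, p6=0, p7=2)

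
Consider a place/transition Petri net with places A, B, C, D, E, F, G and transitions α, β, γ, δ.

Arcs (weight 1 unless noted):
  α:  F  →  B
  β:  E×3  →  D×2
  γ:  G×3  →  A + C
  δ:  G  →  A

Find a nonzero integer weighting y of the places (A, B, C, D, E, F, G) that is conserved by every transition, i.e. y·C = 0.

y = (A:0, B:0, C:0, D:3, E:2, F:0, G:0)

Incidence matrix C (rows=places, cols=transitions):
        α    β    γ    δ
    A   0    0    1    1
    B   1    0    0    0
    C   0    0    1    0
    D   0    2    0    0
    E   0   -3    0    0
    F  -1    0    0    0
    G   0    0   -3   -1

Candidate y = [0, 0, 0, 3, 2, 0, 0]; check y·C column-wise:
  col α: 0·1 + 3·0 + 2·0 + 0·-1 = 0
  col β: 3·2 + 2·-3 = 0
  col γ: 0·1 + 0·1 + 3·0 + 2·0 + 0·-3 = 0
  col δ: 0·1 + 3·0 + 2·0 + 0·-1 = 0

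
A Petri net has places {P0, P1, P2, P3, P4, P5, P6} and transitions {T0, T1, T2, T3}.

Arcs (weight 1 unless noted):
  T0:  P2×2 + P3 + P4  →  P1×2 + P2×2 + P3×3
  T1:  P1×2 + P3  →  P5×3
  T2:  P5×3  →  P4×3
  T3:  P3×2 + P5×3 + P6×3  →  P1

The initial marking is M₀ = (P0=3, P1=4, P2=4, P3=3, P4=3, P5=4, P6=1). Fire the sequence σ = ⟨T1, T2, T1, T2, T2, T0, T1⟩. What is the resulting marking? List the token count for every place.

(P0=3, P1=0, P2=4, P3=2, P4=11, P5=4, P6=1)

step 1: fire T1:  (P0=3, P1=4, P2=4, P3=3, P4=3, P5=4, P6=1) → (P0=3, P1=2, P2=4, P3=2, P4=3, P5=7, P6=1)
step 2: fire T2:  (P0=3, P1=2, P2=4, P3=2, P4=3, P5=7, P6=1) → (P0=3, P1=2, P2=4, P3=2, P4=6, P5=4, P6=1)
step 3: fire T1:  (P0=3, P1=2, P2=4, P3=2, P4=6, P5=4, P6=1) → (P0=3, P1=0, P2=4, P3=1, P4=6, P5=7, P6=1)
step 4: fire T2:  (P0=3, P1=0, P2=4, P3=1, P4=6, P5=7, P6=1) → (P0=3, P1=0, P2=4, P3=1, P4=9, P5=4, P6=1)
step 5: fire T2:  (P0=3, P1=0, P2=4, P3=1, P4=9, P5=4, P6=1) → (P0=3, P1=0, P2=4, P3=1, P4=12, P5=1, P6=1)
step 6: fire T0:  (P0=3, P1=0, P2=4, P3=1, P4=12, P5=1, P6=1) → (P0=3, P1=2, P2=4, P3=3, P4=11, P5=1, P6=1)
step 7: fire T1:  (P0=3, P1=2, P2=4, P3=3, P4=11, P5=1, P6=1) → (P0=3, P1=0, P2=4, P3=2, P4=11, P5=4, P6=1)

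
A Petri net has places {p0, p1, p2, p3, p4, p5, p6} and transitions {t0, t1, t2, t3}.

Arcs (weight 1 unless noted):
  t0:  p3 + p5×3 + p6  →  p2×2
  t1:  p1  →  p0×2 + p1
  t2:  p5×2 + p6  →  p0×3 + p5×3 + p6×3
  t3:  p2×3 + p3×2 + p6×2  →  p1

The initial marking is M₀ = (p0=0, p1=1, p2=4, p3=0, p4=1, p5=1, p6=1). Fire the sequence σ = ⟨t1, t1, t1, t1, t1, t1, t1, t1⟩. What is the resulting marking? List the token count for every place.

step 1: fire t1:  (p0=0, p1=1, p2=4, p3=0, p4=1, p5=1, p6=1) → (p0=2, p1=1, p2=4, p3=0, p4=1, p5=1, p6=1)
step 2: fire t1:  (p0=2, p1=1, p2=4, p3=0, p4=1, p5=1, p6=1) → (p0=4, p1=1, p2=4, p3=0, p4=1, p5=1, p6=1)
step 3: fire t1:  (p0=4, p1=1, p2=4, p3=0, p4=1, p5=1, p6=1) → (p0=6, p1=1, p2=4, p3=0, p4=1, p5=1, p6=1)
step 4: fire t1:  (p0=6, p1=1, p2=4, p3=0, p4=1, p5=1, p6=1) → (p0=8, p1=1, p2=4, p3=0, p4=1, p5=1, p6=1)
step 5: fire t1:  (p0=8, p1=1, p2=4, p3=0, p4=1, p5=1, p6=1) → (p0=10, p1=1, p2=4, p3=0, p4=1, p5=1, p6=1)
step 6: fire t1:  (p0=10, p1=1, p2=4, p3=0, p4=1, p5=1, p6=1) → (p0=12, p1=1, p2=4, p3=0, p4=1, p5=1, p6=1)
step 7: fire t1:  (p0=12, p1=1, p2=4, p3=0, p4=1, p5=1, p6=1) → (p0=14, p1=1, p2=4, p3=0, p4=1, p5=1, p6=1)
step 8: fire t1:  (p0=14, p1=1, p2=4, p3=0, p4=1, p5=1, p6=1) → (p0=16, p1=1, p2=4, p3=0, p4=1, p5=1, p6=1)

(p0=16, p1=1, p2=4, p3=0, p4=1, p5=1, p6=1)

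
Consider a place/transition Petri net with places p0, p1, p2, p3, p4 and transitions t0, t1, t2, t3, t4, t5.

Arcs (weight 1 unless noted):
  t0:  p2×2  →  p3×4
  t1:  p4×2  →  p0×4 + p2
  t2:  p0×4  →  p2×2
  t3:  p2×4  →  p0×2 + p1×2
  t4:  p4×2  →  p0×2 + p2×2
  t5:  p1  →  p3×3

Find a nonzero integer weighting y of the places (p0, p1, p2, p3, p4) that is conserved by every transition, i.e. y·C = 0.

Incidence matrix C (rows=places, cols=transitions):
       t0   t1   t2   t3   t4   t5
   p0   0    4   -4    2    2    0
   p1   0    0    0    2    0   -1
   p2  -2    1    2   -4    2    0
   p3   4    0    0    0    0    3
   p4   0   -2    0    0   -2    0

Candidate y = [1, 3, 2, 1, 3]; check y·C column-wise:
  col t0: 1·0 + 3·0 + 2·-2 + 1·4 + 3·0 = 0
  col t1: 1·4 + 3·0 + 2·1 + 1·0 + 3·-2 = 0
  col t2: 1·-4 + 3·0 + 2·2 + 1·0 + 3·0 = 0
  col t3: 1·2 + 3·2 + 2·-4 + 1·0 + 3·0 = 0
  col t4: 1·2 + 3·0 + 2·2 + 1·0 + 3·-2 = 0
  col t5: 1·0 + 3·-1 + 2·0 + 1·3 + 3·0 = 0

y = (p0:1, p1:3, p2:2, p3:1, p4:3)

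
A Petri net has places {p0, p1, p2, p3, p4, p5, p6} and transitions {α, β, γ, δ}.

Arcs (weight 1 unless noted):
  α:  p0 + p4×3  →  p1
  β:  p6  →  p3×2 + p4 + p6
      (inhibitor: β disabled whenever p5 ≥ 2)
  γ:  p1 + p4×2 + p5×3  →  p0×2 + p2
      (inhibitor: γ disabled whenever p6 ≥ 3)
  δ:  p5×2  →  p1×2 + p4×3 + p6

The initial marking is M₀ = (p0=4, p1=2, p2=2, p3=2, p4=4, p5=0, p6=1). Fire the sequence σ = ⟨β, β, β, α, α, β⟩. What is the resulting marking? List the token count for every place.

step 1: fire β:  (p0=4, p1=2, p2=2, p3=2, p4=4, p5=0, p6=1) → (p0=4, p1=2, p2=2, p3=4, p4=5, p5=0, p6=1)
step 2: fire β:  (p0=4, p1=2, p2=2, p3=4, p4=5, p5=0, p6=1) → (p0=4, p1=2, p2=2, p3=6, p4=6, p5=0, p6=1)
step 3: fire β:  (p0=4, p1=2, p2=2, p3=6, p4=6, p5=0, p6=1) → (p0=4, p1=2, p2=2, p3=8, p4=7, p5=0, p6=1)
step 4: fire α:  (p0=4, p1=2, p2=2, p3=8, p4=7, p5=0, p6=1) → (p0=3, p1=3, p2=2, p3=8, p4=4, p5=0, p6=1)
step 5: fire α:  (p0=3, p1=3, p2=2, p3=8, p4=4, p5=0, p6=1) → (p0=2, p1=4, p2=2, p3=8, p4=1, p5=0, p6=1)
step 6: fire β:  (p0=2, p1=4, p2=2, p3=8, p4=1, p5=0, p6=1) → (p0=2, p1=4, p2=2, p3=10, p4=2, p5=0, p6=1)

(p0=2, p1=4, p2=2, p3=10, p4=2, p5=0, p6=1)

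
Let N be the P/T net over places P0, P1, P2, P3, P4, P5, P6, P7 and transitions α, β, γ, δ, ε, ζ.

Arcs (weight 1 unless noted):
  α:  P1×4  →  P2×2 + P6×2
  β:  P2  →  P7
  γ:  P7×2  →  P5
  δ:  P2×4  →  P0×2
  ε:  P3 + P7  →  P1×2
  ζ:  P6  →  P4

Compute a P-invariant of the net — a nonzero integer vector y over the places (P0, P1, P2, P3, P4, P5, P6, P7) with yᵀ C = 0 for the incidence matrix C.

Incidence matrix C (rows=places, cols=transitions):
        α    β    γ    δ    ε    ζ
   P0   0    0    0    2    0    0
   P1  -4    0    0    0    2    0
   P2   2   -1    0   -4    0    0
   P3   0    0    0    0   -1    0
   P4   0    0    0    0    0    1
   P5   0    0    1    0    0    0
   P6   2    0    0    0    0   -1
   P7   0    1   -2    0   -1    0

Candidate y = [0, 1, 0, 2, 2, 0, 2, 0]; check y·C column-wise:
  col α: 1·-4 + 0·2 + 2·0 + 2·0 + 2·2 = 0
  col β: 1·0 + 0·-1 + 2·0 + 2·0 + 2·0 + 0·1 = 0
  col γ: 1·0 + 2·0 + 2·0 + 0·1 + 2·0 + 0·-2 = 0
  col δ: 0·2 + 1·0 + 0·-4 + 2·0 + 2·0 + 2·0 = 0
  col ε: 1·2 + 2·-1 + 2·0 + 2·0 + 0·-1 = 0
  col ζ: 1·0 + 2·0 + 2·1 + 2·-1 = 0

y = (P0:0, P1:1, P2:0, P3:2, P4:2, P5:0, P6:2, P7:0)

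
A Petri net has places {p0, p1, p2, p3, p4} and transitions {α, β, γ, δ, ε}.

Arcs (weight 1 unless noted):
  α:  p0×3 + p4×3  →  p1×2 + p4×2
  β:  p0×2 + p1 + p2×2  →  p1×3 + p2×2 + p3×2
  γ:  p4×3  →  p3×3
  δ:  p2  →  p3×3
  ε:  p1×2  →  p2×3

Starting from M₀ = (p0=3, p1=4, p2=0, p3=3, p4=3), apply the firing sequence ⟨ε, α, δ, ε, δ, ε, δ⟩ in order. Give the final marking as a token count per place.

(p0=0, p1=0, p2=6, p3=12, p4=2)

step 1: fire ε:  (p0=3, p1=4, p2=0, p3=3, p4=3) → (p0=3, p1=2, p2=3, p3=3, p4=3)
step 2: fire α:  (p0=3, p1=2, p2=3, p3=3, p4=3) → (p0=0, p1=4, p2=3, p3=3, p4=2)
step 3: fire δ:  (p0=0, p1=4, p2=3, p3=3, p4=2) → (p0=0, p1=4, p2=2, p3=6, p4=2)
step 4: fire ε:  (p0=0, p1=4, p2=2, p3=6, p4=2) → (p0=0, p1=2, p2=5, p3=6, p4=2)
step 5: fire δ:  (p0=0, p1=2, p2=5, p3=6, p4=2) → (p0=0, p1=2, p2=4, p3=9, p4=2)
step 6: fire ε:  (p0=0, p1=2, p2=4, p3=9, p4=2) → (p0=0, p1=0, p2=7, p3=9, p4=2)
step 7: fire δ:  (p0=0, p1=0, p2=7, p3=9, p4=2) → (p0=0, p1=0, p2=6, p3=12, p4=2)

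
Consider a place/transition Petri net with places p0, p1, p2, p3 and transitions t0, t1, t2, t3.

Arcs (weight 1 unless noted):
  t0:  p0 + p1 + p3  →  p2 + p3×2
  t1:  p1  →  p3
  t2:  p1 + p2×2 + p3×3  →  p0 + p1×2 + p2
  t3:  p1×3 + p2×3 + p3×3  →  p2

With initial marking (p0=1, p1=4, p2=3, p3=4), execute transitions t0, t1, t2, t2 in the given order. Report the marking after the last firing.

step 1: fire t0:  (p0=1, p1=4, p2=3, p3=4) → (p0=0, p1=3, p2=4, p3=5)
step 2: fire t1:  (p0=0, p1=3, p2=4, p3=5) → (p0=0, p1=2, p2=4, p3=6)
step 3: fire t2:  (p0=0, p1=2, p2=4, p3=6) → (p0=1, p1=3, p2=3, p3=3)
step 4: fire t2:  (p0=1, p1=3, p2=3, p3=3) → (p0=2, p1=4, p2=2, p3=0)

(p0=2, p1=4, p2=2, p3=0)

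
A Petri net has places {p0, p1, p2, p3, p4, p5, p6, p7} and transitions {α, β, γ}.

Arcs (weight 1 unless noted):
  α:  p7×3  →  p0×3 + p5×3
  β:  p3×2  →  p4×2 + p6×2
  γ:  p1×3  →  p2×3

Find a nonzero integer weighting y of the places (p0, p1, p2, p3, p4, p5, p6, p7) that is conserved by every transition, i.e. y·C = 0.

Incidence matrix C (rows=places, cols=transitions):
        α    β    γ
   p0   3    0    0
   p1   0    0   -3
   p2   0    0    3
   p3   0   -2    0
   p4   0    2    0
   p5   3    0    0
   p6   0    2    0
   p7  -3    0    0

Candidate y = [0, 1, 1, 0, 0, 0, 0, 0]; check y·C column-wise:
  col α: 0·3 + 1·0 + 1·0 + 0·3 + 0·-3 = 0
  col β: 1·0 + 1·0 + 0·-2 + 0·2 + 0·2 = 0
  col γ: 1·-3 + 1·3 = 0

y = (p0:0, p1:1, p2:1, p3:0, p4:0, p5:0, p6:0, p7:0)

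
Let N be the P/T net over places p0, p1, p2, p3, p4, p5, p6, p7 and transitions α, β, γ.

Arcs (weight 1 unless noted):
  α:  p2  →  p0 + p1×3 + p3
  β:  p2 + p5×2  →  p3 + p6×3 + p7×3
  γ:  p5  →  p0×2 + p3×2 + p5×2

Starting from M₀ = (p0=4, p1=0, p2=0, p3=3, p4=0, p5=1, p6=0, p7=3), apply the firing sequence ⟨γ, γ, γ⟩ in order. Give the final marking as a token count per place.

step 1: fire γ:  (p0=4, p1=0, p2=0, p3=3, p4=0, p5=1, p6=0, p7=3) → (p0=6, p1=0, p2=0, p3=5, p4=0, p5=2, p6=0, p7=3)
step 2: fire γ:  (p0=6, p1=0, p2=0, p3=5, p4=0, p5=2, p6=0, p7=3) → (p0=8, p1=0, p2=0, p3=7, p4=0, p5=3, p6=0, p7=3)
step 3: fire γ:  (p0=8, p1=0, p2=0, p3=7, p4=0, p5=3, p6=0, p7=3) → (p0=10, p1=0, p2=0, p3=9, p4=0, p5=4, p6=0, p7=3)

(p0=10, p1=0, p2=0, p3=9, p4=0, p5=4, p6=0, p7=3)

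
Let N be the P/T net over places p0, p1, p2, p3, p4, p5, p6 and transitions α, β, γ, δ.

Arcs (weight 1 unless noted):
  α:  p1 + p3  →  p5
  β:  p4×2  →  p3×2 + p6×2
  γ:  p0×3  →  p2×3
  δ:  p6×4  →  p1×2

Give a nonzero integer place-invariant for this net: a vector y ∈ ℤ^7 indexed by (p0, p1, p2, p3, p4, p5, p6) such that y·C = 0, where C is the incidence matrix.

y = (p0:1, p1:0, p2:1, p3:0, p4:0, p5:0, p6:0)

Incidence matrix C (rows=places, cols=transitions):
        α    β    γ    δ
   p0   0    0   -3    0
   p1  -1    0    0    2
   p2   0    0    3    0
   p3  -1    2    0    0
   p4   0   -2    0    0
   p5   1    0    0    0
   p6   0    2    0   -4

Candidate y = [1, 0, 1, 0, 0, 0, 0]; check y·C column-wise:
  col α: 1·0 + 0·-1 + 1·0 + 0·-1 + 0·1 = 0
  col β: 1·0 + 1·0 + 0·2 + 0·-2 + 0·2 = 0
  col γ: 1·-3 + 1·3 = 0
  col δ: 1·0 + 0·2 + 1·0 + 0·-4 = 0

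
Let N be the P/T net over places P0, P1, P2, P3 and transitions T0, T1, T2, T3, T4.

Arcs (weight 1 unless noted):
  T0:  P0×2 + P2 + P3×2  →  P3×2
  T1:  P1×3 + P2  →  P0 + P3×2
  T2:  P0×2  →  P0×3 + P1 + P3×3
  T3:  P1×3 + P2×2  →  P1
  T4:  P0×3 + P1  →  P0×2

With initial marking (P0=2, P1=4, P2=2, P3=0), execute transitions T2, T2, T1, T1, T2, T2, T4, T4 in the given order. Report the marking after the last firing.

(P0=6, P1=0, P2=0, P3=16)

step 1: fire T2:  (P0=2, P1=4, P2=2, P3=0) → (P0=3, P1=5, P2=2, P3=3)
step 2: fire T2:  (P0=3, P1=5, P2=2, P3=3) → (P0=4, P1=6, P2=2, P3=6)
step 3: fire T1:  (P0=4, P1=6, P2=2, P3=6) → (P0=5, P1=3, P2=1, P3=8)
step 4: fire T1:  (P0=5, P1=3, P2=1, P3=8) → (P0=6, P1=0, P2=0, P3=10)
step 5: fire T2:  (P0=6, P1=0, P2=0, P3=10) → (P0=7, P1=1, P2=0, P3=13)
step 6: fire T2:  (P0=7, P1=1, P2=0, P3=13) → (P0=8, P1=2, P2=0, P3=16)
step 7: fire T4:  (P0=8, P1=2, P2=0, P3=16) → (P0=7, P1=1, P2=0, P3=16)
step 8: fire T4:  (P0=7, P1=1, P2=0, P3=16) → (P0=6, P1=0, P2=0, P3=16)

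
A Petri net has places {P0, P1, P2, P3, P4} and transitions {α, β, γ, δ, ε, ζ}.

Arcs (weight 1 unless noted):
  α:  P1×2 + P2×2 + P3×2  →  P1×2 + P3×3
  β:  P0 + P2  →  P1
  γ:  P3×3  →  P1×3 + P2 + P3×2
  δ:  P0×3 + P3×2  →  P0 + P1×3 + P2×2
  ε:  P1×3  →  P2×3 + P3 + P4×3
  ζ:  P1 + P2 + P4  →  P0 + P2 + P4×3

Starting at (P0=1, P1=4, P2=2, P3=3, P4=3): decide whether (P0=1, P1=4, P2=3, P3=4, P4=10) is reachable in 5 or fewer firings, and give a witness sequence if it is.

depth 0: 1 marking
depth 1: 6 markings reached so far
depth 2: 16 markings reached so far
depth 3: 34 markings reached so far
depth 4: 66 markings reached so far
depth 5: 115 markings reached so far
target is not among the 115 markings reachable within 5 steps

NO — not reachable within 5 firings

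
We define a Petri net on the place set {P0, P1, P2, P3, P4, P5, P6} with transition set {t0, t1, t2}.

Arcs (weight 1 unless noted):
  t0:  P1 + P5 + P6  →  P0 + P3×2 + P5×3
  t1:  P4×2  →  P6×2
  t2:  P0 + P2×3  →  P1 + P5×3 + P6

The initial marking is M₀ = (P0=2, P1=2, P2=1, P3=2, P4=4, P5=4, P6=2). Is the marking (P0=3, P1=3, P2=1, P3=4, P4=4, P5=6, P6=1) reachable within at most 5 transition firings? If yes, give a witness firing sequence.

depth 0: 1 marking
depth 1: 3 markings reached so far
depth 2: 6 markings reached so far
depth 3: 8 markings reached so far
depth 4: 9 markings reached so far
depth 5: 9 markings reached so far
(frontier empty at depth 5; search complete)
target is not among the 9 markings reachable within 5 steps

NO — not reachable within 5 firings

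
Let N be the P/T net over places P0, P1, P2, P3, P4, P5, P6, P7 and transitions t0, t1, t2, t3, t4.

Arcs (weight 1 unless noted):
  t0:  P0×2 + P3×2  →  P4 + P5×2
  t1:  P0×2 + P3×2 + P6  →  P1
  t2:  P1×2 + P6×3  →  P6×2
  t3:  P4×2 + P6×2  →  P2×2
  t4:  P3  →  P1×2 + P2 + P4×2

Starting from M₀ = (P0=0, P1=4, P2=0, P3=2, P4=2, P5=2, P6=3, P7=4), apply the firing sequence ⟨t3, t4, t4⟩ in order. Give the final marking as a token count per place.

(P0=0, P1=8, P2=4, P3=0, P4=4, P5=2, P6=1, P7=4)

step 1: fire t3:  (P0=0, P1=4, P2=0, P3=2, P4=2, P5=2, P6=3, P7=4) → (P0=0, P1=4, P2=2, P3=2, P4=0, P5=2, P6=1, P7=4)
step 2: fire t4:  (P0=0, P1=4, P2=2, P3=2, P4=0, P5=2, P6=1, P7=4) → (P0=0, P1=6, P2=3, P3=1, P4=2, P5=2, P6=1, P7=4)
step 3: fire t4:  (P0=0, P1=6, P2=3, P3=1, P4=2, P5=2, P6=1, P7=4) → (P0=0, P1=8, P2=4, P3=0, P4=4, P5=2, P6=1, P7=4)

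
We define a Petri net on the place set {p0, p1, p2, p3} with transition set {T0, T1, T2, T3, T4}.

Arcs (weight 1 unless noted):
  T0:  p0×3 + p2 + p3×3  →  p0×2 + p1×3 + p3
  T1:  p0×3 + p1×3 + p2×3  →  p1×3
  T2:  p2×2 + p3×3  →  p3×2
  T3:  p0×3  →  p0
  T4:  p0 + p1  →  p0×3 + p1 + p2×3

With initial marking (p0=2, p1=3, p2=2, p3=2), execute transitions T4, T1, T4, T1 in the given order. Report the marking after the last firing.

(p0=0, p1=3, p2=2, p3=2)

step 1: fire T4:  (p0=2, p1=3, p2=2, p3=2) → (p0=4, p1=3, p2=5, p3=2)
step 2: fire T1:  (p0=4, p1=3, p2=5, p3=2) → (p0=1, p1=3, p2=2, p3=2)
step 3: fire T4:  (p0=1, p1=3, p2=2, p3=2) → (p0=3, p1=3, p2=5, p3=2)
step 4: fire T1:  (p0=3, p1=3, p2=5, p3=2) → (p0=0, p1=3, p2=2, p3=2)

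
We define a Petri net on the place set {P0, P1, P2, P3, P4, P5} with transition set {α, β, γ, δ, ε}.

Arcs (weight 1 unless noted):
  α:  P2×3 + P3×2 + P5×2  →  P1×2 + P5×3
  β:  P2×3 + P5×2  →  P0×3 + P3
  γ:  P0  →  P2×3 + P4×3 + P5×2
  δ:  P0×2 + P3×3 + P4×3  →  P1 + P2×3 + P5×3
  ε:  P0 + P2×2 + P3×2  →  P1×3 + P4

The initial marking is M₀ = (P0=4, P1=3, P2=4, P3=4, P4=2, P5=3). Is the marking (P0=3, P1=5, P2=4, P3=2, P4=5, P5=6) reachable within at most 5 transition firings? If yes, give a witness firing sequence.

YES — reachable via ⟨α, γ⟩ (2 firings)

step 1: fire α:  (P0=4, P1=3, P2=4, P3=4, P4=2, P5=3) → (P0=4, P1=5, P2=1, P3=2, P4=2, P5=4)
step 2: fire γ:  (P0=4, P1=5, P2=1, P3=2, P4=2, P5=4) → (P0=3, P1=5, P2=4, P3=2, P4=5, P5=6)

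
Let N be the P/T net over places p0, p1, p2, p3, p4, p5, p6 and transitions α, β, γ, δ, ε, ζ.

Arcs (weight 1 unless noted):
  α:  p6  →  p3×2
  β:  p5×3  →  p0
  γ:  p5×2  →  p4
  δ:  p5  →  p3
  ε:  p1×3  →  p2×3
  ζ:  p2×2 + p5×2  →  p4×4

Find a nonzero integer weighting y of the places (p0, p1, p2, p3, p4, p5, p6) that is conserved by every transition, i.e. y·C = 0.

Incidence matrix C (rows=places, cols=transitions):
        α    β    γ    δ    ε    ζ
   p0   0    1    0    0    0    0
   p1   0    0    0    0   -3    0
   p2   0    0    0    0    3   -2
   p3   2    0    0    1    0    0
   p4   0    0    1    0    0    4
   p5   0   -3   -2   -1    0   -2
   p6  -1    0    0    0    0    0

Candidate y = [3, 3, 3, 1, 2, 1, 2]; check y·C column-wise:
  col α: 3·0 + 3·0 + 3·0 + 1·2 + 2·0 + 1·0 + 2·-1 = 0
  col β: 3·1 + 3·0 + 3·0 + 1·0 + 2·0 + 1·-3 + 2·0 = 0
  col γ: 3·0 + 3·0 + 3·0 + 1·0 + 2·1 + 1·-2 + 2·0 = 0
  col δ: 3·0 + 3·0 + 3·0 + 1·1 + 2·0 + 1·-1 + 2·0 = 0
  col ε: 3·0 + 3·-3 + 3·3 + 1·0 + 2·0 + 1·0 + 2·0 = 0
  col ζ: 3·0 + 3·0 + 3·-2 + 1·0 + 2·4 + 1·-2 + 2·0 = 0

y = (p0:3, p1:3, p2:3, p3:1, p4:2, p5:1, p6:2)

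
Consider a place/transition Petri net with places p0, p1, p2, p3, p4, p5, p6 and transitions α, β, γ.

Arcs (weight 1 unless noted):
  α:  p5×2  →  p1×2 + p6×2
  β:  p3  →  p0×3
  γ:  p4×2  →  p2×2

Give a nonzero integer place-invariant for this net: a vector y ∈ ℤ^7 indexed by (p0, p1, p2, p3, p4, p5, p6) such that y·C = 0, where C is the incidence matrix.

Incidence matrix C (rows=places, cols=transitions):
        α    β    γ
   p0   0    3    0
   p1   2    0    0
   p2   0    0    2
   p3   0   -1    0
   p4   0    0   -2
   p5  -2    0    0
   p6   2    0    0

Candidate y = [1, 0, 0, 3, 0, 0, 0]; check y·C column-wise:
  col α: 1·0 + 0·2 + 3·0 + 0·-2 + 0·2 = 0
  col β: 1·3 + 3·-1 = 0
  col γ: 1·0 + 0·2 + 3·0 + 0·-2 = 0

y = (p0:1, p1:0, p2:0, p3:3, p4:0, p5:0, p6:0)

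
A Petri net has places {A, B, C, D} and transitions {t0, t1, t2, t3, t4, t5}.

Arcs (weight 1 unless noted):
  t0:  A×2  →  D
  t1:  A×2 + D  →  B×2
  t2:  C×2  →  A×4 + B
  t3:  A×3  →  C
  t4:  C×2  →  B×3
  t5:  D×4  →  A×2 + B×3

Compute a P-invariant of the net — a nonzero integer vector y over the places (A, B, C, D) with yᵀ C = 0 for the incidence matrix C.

y = (A:1, B:2, C:3, D:2)

Incidence matrix C (rows=places, cols=transitions):
       t0   t1   t2   t3   t4   t5
    A  -2   -2    4   -3    0    2
    B   0    2    1    0    3    3
    C   0    0   -2    1   -2    0
    D   1   -1    0    0    0   -4

Candidate y = [1, 2, 3, 2]; check y·C column-wise:
  col t0: 1·-2 + 2·0 + 3·0 + 2·1 = 0
  col t1: 1·-2 + 2·2 + 3·0 + 2·-1 = 0
  col t2: 1·4 + 2·1 + 3·-2 + 2·0 = 0
  col t3: 1·-3 + 2·0 + 3·1 + 2·0 = 0
  col t4: 1·0 + 2·3 + 3·-2 + 2·0 = 0
  col t5: 1·2 + 2·3 + 3·0 + 2·-4 = 0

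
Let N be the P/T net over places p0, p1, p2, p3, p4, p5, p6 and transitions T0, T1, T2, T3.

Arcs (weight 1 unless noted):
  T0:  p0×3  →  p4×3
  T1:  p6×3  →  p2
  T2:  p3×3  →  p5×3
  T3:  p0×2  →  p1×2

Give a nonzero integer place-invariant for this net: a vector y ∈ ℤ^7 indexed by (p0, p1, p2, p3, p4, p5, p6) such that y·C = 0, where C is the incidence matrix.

Incidence matrix C (rows=places, cols=transitions):
       T0   T1   T2   T3
   p0  -3    0    0   -2
   p1   0    0    0    2
   p2   0    1    0    0
   p3   0    0   -3    0
   p4   3    0    0    0
   p5   0    0    3    0
   p6   0   -3    0    0

Candidate y = [1, 1, 0, 0, 1, 0, 0]; check y·C column-wise:
  col T0: 1·-3 + 1·0 + 1·3 = 0
  col T1: 1·0 + 1·0 + 0·1 + 1·0 + 0·-3 = 0
  col T2: 1·0 + 1·0 + 0·-3 + 1·0 + 0·3 = 0
  col T3: 1·-2 + 1·2 + 1·0 = 0

y = (p0:1, p1:1, p2:0, p3:0, p4:1, p5:0, p6:0)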